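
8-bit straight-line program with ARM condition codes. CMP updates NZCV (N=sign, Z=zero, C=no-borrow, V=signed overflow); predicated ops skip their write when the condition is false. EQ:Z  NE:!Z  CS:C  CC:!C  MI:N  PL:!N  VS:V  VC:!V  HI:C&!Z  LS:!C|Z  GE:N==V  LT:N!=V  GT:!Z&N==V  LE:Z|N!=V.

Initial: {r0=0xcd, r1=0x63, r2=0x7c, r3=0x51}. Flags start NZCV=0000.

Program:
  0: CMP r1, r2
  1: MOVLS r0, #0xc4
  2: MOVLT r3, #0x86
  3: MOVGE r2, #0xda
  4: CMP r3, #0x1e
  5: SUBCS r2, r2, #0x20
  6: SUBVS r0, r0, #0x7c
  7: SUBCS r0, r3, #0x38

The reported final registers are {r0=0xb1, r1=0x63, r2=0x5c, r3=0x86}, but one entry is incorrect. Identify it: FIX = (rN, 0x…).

[0] flags=1000 → (cmp)
[1] flags=1000 LS?T → r0=0xc4
[2] flags=1000 LT?T → r3=0x86
[3] flags=1000 GE?F → skip
[4] flags=0011 → (cmp)
[5] flags=0011 CS?T → r2=0x5c
[6] flags=0011 VS?T → r0=0x48
[7] flags=0011 CS?T → r0=0x4e

FIX = (r0, 0x4e)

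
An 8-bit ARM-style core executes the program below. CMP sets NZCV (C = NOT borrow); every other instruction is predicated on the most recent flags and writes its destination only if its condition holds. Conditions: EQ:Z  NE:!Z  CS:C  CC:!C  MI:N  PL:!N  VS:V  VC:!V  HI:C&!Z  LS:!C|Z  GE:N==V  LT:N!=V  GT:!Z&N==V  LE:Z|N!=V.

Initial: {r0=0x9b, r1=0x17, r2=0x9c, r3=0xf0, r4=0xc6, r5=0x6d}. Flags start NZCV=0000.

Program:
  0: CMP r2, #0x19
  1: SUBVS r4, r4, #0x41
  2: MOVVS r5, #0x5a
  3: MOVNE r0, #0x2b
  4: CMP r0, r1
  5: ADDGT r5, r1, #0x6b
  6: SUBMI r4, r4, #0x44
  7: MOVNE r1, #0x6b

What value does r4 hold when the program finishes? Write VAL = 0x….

0: ✓ CMP  NZCV=1010
1: · SUBVS
2: · MOVVS
3: ✓ MOVNE  r0←0x2b
4: ✓ CMP  NZCV=0010
5: ✓ ADDGT  r5←0x82
6: · SUBMI
7: ✓ MOVNE  r1←0x6b

VAL = 0xc6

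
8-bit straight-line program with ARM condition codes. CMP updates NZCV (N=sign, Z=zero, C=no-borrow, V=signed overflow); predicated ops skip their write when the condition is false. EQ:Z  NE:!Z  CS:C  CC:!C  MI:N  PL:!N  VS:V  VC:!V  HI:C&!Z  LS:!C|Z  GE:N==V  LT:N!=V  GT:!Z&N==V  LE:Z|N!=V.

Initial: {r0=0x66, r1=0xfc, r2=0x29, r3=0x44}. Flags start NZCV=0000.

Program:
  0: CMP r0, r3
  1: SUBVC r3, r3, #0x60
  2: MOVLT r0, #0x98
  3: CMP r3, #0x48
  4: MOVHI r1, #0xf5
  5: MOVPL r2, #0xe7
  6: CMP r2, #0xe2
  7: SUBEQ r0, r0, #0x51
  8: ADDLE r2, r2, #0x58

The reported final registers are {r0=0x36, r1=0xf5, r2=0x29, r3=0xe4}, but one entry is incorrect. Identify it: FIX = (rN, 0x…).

FIX = (r0, 0x66)

[0] flags=0010 → (cmp)
[1] flags=0010 VC?T → r3=0xe4
[2] flags=0010 LT?F → skip
[3] flags=1010 → (cmp)
[4] flags=1010 HI?T → r1=0xf5
[5] flags=1010 PL?F → skip
[6] flags=0000 → (cmp)
[7] flags=0000 EQ?F → skip
[8] flags=0000 LE?F → skip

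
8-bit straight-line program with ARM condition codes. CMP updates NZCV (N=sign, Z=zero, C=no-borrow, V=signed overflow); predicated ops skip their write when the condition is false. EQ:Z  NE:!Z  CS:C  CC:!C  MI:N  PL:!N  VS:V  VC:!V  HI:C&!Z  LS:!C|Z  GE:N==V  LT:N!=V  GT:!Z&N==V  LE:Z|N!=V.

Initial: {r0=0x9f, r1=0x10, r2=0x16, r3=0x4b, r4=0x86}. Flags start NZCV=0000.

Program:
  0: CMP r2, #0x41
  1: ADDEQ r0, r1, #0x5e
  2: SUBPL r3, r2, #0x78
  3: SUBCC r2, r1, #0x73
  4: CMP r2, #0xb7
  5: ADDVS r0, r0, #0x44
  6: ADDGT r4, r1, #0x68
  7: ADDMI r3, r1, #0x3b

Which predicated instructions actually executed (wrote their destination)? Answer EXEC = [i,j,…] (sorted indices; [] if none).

EXEC = [3,7]

0: ✓ CMP  NZCV=1000
1: · ADDEQ
2: · SUBPL
3: ✓ SUBCC  r2←0x9d
4: ✓ CMP  NZCV=1000
5: · ADDVS
6: · ADDGT
7: ✓ ADDMI  r3←0x4b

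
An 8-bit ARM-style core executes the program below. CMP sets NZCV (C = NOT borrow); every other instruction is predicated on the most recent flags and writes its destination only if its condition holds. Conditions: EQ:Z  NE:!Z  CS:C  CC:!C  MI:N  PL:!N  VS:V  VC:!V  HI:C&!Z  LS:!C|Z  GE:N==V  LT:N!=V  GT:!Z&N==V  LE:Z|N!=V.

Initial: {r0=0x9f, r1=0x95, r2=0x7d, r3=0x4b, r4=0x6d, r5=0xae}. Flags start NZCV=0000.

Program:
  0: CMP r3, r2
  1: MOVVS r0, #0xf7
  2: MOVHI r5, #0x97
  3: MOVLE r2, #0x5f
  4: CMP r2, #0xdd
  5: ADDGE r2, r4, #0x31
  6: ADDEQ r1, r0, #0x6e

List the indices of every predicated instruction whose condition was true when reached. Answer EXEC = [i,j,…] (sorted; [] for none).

EXEC = [3,5]

0: ✓ CMP  NZCV=1000
1: · MOVVS
2: · MOVHI
3: ✓ MOVLE  r2←0x5f
4: ✓ CMP  NZCV=1001
5: ✓ ADDGE  r2←0x9e
6: · ADDEQ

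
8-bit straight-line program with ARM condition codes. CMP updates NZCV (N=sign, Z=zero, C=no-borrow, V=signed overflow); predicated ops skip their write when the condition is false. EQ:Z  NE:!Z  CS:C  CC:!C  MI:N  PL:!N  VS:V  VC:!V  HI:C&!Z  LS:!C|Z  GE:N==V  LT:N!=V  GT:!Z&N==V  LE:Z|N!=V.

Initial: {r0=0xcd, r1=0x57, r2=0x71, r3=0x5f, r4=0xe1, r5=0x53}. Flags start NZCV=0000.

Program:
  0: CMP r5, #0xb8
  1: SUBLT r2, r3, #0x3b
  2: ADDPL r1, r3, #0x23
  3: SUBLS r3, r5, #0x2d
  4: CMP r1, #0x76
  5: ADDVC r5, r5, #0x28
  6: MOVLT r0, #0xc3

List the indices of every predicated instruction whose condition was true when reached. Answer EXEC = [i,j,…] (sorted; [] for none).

0: ✓ CMP  NZCV=1001
1: · SUBLT
2: · ADDPL
3: ✓ SUBLS  r3←0x26
4: ✓ CMP  NZCV=1000
5: ✓ ADDVC  r5←0x7b
6: ✓ MOVLT  r0←0xc3

EXEC = [3,5,6]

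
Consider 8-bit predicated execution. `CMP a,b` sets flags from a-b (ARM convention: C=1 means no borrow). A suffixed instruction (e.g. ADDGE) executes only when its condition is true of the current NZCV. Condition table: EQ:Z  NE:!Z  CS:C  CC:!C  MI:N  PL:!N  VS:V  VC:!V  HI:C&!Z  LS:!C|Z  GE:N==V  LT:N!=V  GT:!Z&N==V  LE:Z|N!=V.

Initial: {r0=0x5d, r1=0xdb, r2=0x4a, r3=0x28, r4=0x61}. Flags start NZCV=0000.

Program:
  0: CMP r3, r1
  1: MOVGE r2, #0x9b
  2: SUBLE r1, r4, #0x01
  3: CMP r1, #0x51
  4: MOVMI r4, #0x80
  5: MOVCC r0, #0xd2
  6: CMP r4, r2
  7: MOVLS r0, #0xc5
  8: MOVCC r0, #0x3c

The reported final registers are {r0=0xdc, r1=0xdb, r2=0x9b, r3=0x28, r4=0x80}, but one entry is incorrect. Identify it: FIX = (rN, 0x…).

FIX = (r0, 0x3c)

[0] flags=0000 → (cmp)
[1] flags=0000 GE?T → r2=0x9b
[2] flags=0000 LE?F → skip
[3] flags=1010 → (cmp)
[4] flags=1010 MI?T → r4=0x80
[5] flags=1010 CC?F → skip
[6] flags=1000 → (cmp)
[7] flags=1000 LS?T → r0=0xc5
[8] flags=1000 CC?T → r0=0x3c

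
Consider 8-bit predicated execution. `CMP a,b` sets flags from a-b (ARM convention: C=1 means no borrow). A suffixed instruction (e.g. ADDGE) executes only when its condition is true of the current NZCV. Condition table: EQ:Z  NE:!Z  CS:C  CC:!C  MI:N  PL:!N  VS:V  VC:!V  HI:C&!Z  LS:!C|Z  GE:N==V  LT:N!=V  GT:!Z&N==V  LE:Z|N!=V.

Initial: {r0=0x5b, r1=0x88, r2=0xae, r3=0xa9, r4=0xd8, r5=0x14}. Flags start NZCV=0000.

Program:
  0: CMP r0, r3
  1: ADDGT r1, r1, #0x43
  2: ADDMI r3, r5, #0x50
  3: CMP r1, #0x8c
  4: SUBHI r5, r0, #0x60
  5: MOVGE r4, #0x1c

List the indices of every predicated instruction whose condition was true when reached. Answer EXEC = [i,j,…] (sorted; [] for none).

[0] flags=1001 → (cmp)
[1] flags=1001 GT?T → r1=0xcb
[2] flags=1001 MI?T → r3=0x64
[3] flags=0010 → (cmp)
[4] flags=0010 HI?T → r5=0xfb
[5] flags=0010 GE?T → r4=0x1c

EXEC = [1,2,4,5]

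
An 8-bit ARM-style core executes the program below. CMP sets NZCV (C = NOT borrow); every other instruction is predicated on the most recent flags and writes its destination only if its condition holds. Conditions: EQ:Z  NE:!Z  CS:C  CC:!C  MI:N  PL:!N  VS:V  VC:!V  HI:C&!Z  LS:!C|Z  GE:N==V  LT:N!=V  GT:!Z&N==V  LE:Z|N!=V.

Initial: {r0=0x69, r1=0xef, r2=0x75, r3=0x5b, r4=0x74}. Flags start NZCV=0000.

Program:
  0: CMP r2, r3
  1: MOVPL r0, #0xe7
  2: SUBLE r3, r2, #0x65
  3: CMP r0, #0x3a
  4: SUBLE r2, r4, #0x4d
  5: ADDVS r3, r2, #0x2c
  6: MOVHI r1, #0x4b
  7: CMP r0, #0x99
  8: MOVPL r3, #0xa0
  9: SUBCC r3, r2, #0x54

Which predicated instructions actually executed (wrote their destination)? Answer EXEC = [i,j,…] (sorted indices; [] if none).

[0] flags=0010 → (cmp)
[1] flags=0010 PL?T → r0=0xe7
[2] flags=0010 LE?F → skip
[3] flags=1010 → (cmp)
[4] flags=1010 LE?T → r2=0x27
[5] flags=1010 VS?F → skip
[6] flags=1010 HI?T → r1=0x4b
[7] flags=0010 → (cmp)
[8] flags=0010 PL?T → r3=0xa0
[9] flags=0010 CC?F → skip

EXEC = [1,4,6,8]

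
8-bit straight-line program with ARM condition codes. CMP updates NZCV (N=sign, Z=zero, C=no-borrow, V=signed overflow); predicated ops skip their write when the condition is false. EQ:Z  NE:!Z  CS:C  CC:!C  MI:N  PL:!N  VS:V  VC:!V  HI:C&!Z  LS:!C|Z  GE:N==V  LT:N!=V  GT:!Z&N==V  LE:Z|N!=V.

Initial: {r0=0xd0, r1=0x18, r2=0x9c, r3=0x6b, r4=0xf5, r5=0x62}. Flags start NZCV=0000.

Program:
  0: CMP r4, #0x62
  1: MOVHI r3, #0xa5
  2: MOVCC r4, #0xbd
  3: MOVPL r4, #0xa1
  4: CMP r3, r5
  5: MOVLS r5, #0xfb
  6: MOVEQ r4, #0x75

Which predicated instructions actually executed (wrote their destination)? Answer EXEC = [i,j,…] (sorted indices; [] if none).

0: ✓ CMP  NZCV=1010
1: ✓ MOVHI  r3←0xa5
2: · MOVCC
3: · MOVPL
4: ✓ CMP  NZCV=0011
5: · MOVLS
6: · MOVEQ

EXEC = [1]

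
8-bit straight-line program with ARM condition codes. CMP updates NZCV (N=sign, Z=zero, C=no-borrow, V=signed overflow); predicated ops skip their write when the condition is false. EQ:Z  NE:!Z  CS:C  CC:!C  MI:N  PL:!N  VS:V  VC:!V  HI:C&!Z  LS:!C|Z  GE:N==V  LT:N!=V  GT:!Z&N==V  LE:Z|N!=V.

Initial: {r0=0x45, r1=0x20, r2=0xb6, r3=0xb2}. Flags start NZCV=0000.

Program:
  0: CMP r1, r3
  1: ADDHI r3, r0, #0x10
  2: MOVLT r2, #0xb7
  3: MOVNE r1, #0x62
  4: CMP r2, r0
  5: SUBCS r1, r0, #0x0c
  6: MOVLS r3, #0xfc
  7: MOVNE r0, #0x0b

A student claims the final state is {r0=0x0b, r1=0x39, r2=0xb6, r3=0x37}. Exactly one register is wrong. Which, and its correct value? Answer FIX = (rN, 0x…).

FIX = (r3, 0xb2)

0: ✓ CMP  NZCV=0000
1: · ADDHI
2: · MOVLT
3: ✓ MOVNE  r1←0x62
4: ✓ CMP  NZCV=0011
5: ✓ SUBCS  r1←0x39
6: · MOVLS
7: ✓ MOVNE  r0←0x0b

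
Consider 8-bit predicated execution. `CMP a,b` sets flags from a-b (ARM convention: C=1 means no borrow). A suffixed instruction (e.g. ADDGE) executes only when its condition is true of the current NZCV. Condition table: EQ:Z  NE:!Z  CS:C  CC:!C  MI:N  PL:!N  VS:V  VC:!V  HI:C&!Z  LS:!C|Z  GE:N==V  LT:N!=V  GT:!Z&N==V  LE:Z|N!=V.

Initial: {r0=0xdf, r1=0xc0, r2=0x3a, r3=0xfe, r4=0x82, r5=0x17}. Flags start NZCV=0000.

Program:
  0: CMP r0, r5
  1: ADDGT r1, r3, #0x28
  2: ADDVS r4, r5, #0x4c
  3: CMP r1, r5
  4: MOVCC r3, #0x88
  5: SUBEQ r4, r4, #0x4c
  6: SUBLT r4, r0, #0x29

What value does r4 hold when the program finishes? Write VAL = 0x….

[0] flags=1010 → (cmp)
[1] flags=1010 GT?F → skip
[2] flags=1010 VS?F → skip
[3] flags=1010 → (cmp)
[4] flags=1010 CC?F → skip
[5] flags=1010 EQ?F → skip
[6] flags=1010 LT?T → r4=0xb6

VAL = 0xb6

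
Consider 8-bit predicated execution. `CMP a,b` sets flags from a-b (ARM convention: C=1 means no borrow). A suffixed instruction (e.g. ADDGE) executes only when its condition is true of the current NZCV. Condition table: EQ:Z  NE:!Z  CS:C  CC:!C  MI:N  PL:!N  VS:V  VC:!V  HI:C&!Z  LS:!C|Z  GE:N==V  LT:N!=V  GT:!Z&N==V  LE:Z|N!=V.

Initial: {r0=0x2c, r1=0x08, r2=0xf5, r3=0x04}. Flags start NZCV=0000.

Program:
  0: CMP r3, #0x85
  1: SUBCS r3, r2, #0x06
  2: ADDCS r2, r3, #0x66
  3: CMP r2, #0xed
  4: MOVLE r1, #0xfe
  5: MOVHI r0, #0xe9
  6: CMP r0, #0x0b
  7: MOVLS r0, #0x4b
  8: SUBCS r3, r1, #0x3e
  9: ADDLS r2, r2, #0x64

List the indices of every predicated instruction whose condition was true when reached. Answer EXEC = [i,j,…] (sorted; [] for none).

EXEC = [5,8]

0: ✓ CMP  NZCV=0000
1: · SUBCS
2: · ADDCS
3: ✓ CMP  NZCV=0010
4: · MOVLE
5: ✓ MOVHI  r0←0xe9
6: ✓ CMP  NZCV=1010
7: · MOVLS
8: ✓ SUBCS  r3←0xca
9: · ADDLS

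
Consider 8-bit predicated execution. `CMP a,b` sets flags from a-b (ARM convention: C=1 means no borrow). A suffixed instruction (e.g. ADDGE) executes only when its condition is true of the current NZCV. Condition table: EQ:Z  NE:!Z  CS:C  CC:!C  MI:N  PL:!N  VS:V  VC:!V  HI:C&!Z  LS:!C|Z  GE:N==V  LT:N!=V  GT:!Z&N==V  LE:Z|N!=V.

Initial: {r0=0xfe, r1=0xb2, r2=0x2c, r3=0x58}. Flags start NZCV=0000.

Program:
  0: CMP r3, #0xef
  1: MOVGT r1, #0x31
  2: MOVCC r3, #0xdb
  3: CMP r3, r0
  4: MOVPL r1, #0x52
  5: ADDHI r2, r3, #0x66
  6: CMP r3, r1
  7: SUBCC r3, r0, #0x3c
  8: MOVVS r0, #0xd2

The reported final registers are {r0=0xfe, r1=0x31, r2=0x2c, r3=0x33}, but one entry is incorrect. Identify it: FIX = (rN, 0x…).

0: ✓ CMP  NZCV=0000
1: ✓ MOVGT  r1←0x31
2: ✓ MOVCC  r3←0xdb
3: ✓ CMP  NZCV=1000
4: · MOVPL
5: · ADDHI
6: ✓ CMP  NZCV=1010
7: · SUBCC
8: · MOVVS

FIX = (r3, 0xdb)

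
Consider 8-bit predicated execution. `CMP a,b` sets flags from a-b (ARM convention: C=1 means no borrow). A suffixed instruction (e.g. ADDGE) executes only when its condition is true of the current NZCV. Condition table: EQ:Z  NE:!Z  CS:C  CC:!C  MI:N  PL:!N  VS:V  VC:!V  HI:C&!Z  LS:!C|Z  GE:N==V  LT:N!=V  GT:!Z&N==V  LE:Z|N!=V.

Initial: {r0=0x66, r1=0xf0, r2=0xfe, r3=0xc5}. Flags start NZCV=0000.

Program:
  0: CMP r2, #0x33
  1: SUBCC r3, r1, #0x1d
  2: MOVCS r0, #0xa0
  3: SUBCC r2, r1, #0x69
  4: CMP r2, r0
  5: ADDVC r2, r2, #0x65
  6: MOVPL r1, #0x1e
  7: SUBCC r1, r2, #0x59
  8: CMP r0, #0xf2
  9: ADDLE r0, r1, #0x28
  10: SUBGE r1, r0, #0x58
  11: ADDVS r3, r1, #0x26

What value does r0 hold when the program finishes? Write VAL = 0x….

VAL = 0x46

[0] flags=1010 → (cmp)
[1] flags=1010 CC?F → skip
[2] flags=1010 CS?T → r0=0xa0
[3] flags=1010 CC?F → skip
[4] flags=0010 → (cmp)
[5] flags=0010 VC?T → r2=0x63
[6] flags=0010 PL?T → r1=0x1e
[7] flags=0010 CC?F → skip
[8] flags=1000 → (cmp)
[9] flags=1000 LE?T → r0=0x46
[10] flags=1000 GE?F → skip
[11] flags=1000 VS?F → skip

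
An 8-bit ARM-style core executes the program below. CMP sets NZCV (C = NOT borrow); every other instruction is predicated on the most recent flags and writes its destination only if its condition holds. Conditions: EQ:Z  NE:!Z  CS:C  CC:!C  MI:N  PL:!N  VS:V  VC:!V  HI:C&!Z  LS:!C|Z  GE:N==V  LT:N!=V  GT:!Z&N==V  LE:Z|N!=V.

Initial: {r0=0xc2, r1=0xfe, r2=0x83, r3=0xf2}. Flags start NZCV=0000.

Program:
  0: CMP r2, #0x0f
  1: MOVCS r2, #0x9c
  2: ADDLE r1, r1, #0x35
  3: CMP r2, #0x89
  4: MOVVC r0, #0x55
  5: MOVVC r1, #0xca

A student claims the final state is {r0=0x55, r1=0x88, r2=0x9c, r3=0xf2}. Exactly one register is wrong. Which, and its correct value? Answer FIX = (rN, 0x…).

[0] flags=0011 → (cmp)
[1] flags=0011 CS?T → r2=0x9c
[2] flags=0011 LE?T → r1=0x33
[3] flags=0010 → (cmp)
[4] flags=0010 VC?T → r0=0x55
[5] flags=0010 VC?T → r1=0xca

FIX = (r1, 0xca)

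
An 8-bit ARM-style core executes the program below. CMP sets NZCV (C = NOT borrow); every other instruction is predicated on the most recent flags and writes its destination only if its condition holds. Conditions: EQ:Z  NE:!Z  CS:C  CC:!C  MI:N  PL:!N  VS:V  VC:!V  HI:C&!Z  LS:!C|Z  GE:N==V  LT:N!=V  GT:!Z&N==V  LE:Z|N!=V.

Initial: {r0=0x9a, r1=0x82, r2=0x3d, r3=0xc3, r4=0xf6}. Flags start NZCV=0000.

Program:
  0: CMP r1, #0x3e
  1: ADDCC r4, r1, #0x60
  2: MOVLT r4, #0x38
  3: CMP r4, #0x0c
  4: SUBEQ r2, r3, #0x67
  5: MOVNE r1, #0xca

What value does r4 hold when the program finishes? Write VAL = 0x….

0: ✓ CMP  NZCV=0011
1: · ADDCC
2: ✓ MOVLT  r4←0x38
3: ✓ CMP  NZCV=0010
4: · SUBEQ
5: ✓ MOVNE  r1←0xca

VAL = 0x38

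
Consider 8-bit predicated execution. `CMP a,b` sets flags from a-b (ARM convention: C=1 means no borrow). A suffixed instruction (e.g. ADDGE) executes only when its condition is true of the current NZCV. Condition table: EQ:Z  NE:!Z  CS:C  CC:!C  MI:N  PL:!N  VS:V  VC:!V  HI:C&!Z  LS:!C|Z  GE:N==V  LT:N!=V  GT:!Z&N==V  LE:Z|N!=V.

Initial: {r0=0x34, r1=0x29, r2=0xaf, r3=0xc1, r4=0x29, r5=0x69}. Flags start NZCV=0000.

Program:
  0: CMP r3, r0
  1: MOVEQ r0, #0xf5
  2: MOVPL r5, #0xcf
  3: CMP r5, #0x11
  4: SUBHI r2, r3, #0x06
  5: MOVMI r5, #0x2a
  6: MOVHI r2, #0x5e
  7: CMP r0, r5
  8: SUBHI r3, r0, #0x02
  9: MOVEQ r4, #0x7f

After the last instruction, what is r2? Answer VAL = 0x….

[0] flags=1010 → (cmp)
[1] flags=1010 EQ?F → skip
[2] flags=1010 PL?F → skip
[3] flags=0010 → (cmp)
[4] flags=0010 HI?T → r2=0xbb
[5] flags=0010 MI?F → skip
[6] flags=0010 HI?T → r2=0x5e
[7] flags=1000 → (cmp)
[8] flags=1000 HI?F → skip
[9] flags=1000 EQ?F → skip

VAL = 0x5e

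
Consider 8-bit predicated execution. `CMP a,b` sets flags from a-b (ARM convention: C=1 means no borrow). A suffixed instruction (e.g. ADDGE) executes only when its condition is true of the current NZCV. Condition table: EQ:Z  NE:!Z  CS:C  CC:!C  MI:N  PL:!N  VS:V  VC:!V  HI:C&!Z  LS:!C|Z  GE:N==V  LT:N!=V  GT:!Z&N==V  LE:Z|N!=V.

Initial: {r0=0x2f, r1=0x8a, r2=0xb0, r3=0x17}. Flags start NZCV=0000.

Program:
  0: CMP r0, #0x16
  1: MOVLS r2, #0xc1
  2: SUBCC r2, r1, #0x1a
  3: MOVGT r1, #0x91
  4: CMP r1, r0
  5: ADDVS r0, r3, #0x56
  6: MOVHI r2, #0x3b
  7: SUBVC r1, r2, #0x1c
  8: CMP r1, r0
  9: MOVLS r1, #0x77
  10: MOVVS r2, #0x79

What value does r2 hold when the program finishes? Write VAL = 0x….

VAL = 0x79

0: ✓ CMP  NZCV=0010
1: · MOVLS
2: · SUBCC
3: ✓ MOVGT  r1←0x91
4: ✓ CMP  NZCV=0011
5: ✓ ADDVS  r0←0x6d
6: ✓ MOVHI  r2←0x3b
7: · SUBVC
8: ✓ CMP  NZCV=0011
9: · MOVLS
10: ✓ MOVVS  r2←0x79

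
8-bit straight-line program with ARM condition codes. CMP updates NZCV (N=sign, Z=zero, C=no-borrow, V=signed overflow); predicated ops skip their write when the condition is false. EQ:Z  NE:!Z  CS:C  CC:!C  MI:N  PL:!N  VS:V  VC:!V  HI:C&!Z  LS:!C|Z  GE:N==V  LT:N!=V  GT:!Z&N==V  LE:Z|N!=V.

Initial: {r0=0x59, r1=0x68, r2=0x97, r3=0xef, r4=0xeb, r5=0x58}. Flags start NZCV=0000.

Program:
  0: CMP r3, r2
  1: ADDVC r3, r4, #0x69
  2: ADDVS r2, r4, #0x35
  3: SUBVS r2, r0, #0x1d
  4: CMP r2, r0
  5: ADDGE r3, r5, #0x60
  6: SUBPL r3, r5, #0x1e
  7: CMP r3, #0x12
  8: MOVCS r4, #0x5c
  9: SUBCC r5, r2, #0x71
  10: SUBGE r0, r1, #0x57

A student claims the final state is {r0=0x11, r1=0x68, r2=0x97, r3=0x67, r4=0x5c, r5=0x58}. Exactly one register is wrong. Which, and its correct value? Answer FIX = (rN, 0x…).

0: ✓ CMP  NZCV=0010
1: ✓ ADDVC  r3←0x54
2: · ADDVS
3: · SUBVS
4: ✓ CMP  NZCV=0011
5: · ADDGE
6: ✓ SUBPL  r3←0x3a
7: ✓ CMP  NZCV=0010
8: ✓ MOVCS  r4←0x5c
9: · SUBCC
10: ✓ SUBGE  r0←0x11

FIX = (r3, 0x3a)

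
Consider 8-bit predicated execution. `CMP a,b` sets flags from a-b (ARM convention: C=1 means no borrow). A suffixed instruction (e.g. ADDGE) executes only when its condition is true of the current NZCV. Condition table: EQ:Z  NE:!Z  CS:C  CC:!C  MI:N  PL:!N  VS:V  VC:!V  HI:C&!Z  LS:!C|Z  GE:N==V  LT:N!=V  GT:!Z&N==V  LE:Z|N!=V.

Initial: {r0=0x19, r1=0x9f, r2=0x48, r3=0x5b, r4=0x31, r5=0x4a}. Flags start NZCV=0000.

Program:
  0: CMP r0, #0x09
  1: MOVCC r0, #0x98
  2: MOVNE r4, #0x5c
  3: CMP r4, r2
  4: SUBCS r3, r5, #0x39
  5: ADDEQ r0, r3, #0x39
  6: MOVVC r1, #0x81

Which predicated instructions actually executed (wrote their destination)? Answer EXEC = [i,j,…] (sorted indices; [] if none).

[0] flags=0010 → (cmp)
[1] flags=0010 CC?F → skip
[2] flags=0010 NE?T → r4=0x5c
[3] flags=0010 → (cmp)
[4] flags=0010 CS?T → r3=0x11
[5] flags=0010 EQ?F → skip
[6] flags=0010 VC?T → r1=0x81

EXEC = [2,4,6]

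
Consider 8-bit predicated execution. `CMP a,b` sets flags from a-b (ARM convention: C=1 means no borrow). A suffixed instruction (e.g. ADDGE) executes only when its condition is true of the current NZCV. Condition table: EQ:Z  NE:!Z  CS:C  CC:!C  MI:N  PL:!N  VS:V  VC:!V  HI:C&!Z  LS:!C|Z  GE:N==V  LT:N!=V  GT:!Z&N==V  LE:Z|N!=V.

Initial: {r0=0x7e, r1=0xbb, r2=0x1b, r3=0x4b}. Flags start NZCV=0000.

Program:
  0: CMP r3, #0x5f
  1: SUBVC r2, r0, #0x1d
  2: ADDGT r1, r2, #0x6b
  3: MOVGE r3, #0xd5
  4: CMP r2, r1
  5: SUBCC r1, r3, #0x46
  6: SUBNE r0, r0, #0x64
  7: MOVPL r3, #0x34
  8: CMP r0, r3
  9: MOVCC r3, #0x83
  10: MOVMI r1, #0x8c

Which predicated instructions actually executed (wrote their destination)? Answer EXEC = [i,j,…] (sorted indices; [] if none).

0: ✓ CMP  NZCV=1000
1: ✓ SUBVC  r2←0x61
2: · ADDGT
3: · MOVGE
4: ✓ CMP  NZCV=1001
5: ✓ SUBCC  r1←0x05
6: ✓ SUBNE  r0←0x1a
7: · MOVPL
8: ✓ CMP  NZCV=1000
9: ✓ MOVCC  r3←0x83
10: ✓ MOVMI  r1←0x8c

EXEC = [1,5,6,9,10]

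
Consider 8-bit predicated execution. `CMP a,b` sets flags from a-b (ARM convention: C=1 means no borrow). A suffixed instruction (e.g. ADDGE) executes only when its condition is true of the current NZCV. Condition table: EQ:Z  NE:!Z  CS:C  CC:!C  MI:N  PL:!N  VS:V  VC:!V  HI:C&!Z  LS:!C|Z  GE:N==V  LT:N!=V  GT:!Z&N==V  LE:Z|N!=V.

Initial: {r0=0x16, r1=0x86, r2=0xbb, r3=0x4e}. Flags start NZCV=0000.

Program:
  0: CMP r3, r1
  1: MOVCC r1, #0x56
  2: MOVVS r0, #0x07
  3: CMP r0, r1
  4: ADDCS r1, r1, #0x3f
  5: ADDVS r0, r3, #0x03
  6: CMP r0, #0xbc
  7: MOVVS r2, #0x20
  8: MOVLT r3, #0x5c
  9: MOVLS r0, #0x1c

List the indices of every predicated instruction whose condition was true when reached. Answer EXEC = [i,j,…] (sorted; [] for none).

0: ✓ CMP  NZCV=1001
1: ✓ MOVCC  r1←0x56
2: ✓ MOVVS  r0←0x07
3: ✓ CMP  NZCV=1000
4: · ADDCS
5: · ADDVS
6: ✓ CMP  NZCV=0000
7: · MOVVS
8: · MOVLT
9: ✓ MOVLS  r0←0x1c

EXEC = [1,2,9]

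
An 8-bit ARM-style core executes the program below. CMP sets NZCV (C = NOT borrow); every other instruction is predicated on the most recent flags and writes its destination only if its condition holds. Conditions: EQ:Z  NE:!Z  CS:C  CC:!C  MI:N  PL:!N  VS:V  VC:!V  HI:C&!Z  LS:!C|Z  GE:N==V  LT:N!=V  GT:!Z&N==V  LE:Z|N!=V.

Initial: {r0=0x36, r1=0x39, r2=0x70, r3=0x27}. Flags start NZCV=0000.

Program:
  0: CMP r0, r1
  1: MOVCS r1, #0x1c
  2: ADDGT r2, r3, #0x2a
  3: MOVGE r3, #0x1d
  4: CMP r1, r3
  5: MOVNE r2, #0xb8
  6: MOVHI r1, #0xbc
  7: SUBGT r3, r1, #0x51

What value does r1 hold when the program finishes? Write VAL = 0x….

[0] flags=1000 → (cmp)
[1] flags=1000 CS?F → skip
[2] flags=1000 GT?F → skip
[3] flags=1000 GE?F → skip
[4] flags=0010 → (cmp)
[5] flags=0010 NE?T → r2=0xb8
[6] flags=0010 HI?T → r1=0xbc
[7] flags=0010 GT?T → r3=0x6b

VAL = 0xbc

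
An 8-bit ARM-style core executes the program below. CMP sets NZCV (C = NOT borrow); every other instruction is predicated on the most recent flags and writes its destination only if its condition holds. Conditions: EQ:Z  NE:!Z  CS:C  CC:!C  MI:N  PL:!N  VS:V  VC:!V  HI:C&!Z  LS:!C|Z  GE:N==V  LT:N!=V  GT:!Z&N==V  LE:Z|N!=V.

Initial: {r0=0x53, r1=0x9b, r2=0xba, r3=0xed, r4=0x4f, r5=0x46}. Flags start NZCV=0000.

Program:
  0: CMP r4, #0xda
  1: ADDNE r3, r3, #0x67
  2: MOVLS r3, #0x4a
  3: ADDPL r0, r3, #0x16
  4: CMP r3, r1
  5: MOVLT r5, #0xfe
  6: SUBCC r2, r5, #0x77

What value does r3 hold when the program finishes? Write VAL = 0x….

VAL = 0x4a

[0] flags=0000 → (cmp)
[1] flags=0000 NE?T → r3=0x54
[2] flags=0000 LS?T → r3=0x4a
[3] flags=0000 PL?T → r0=0x60
[4] flags=1001 → (cmp)
[5] flags=1001 LT?F → skip
[6] flags=1001 CC?T → r2=0xcf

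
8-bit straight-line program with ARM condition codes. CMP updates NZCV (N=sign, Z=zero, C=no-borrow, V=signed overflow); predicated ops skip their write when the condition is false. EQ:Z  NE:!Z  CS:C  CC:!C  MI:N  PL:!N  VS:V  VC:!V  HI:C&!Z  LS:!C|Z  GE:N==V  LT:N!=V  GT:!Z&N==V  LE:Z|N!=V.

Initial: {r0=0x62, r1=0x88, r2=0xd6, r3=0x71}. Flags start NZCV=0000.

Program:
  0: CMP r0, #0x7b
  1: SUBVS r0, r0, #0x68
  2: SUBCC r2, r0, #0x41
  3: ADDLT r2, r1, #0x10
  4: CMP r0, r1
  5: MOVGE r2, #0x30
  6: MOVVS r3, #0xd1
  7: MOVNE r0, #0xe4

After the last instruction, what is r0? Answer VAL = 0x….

0: ✓ CMP  NZCV=1000
1: · SUBVS
2: ✓ SUBCC  r2←0x21
3: ✓ ADDLT  r2←0x98
4: ✓ CMP  NZCV=1001
5: ✓ MOVGE  r2←0x30
6: ✓ MOVVS  r3←0xd1
7: ✓ MOVNE  r0←0xe4

VAL = 0xe4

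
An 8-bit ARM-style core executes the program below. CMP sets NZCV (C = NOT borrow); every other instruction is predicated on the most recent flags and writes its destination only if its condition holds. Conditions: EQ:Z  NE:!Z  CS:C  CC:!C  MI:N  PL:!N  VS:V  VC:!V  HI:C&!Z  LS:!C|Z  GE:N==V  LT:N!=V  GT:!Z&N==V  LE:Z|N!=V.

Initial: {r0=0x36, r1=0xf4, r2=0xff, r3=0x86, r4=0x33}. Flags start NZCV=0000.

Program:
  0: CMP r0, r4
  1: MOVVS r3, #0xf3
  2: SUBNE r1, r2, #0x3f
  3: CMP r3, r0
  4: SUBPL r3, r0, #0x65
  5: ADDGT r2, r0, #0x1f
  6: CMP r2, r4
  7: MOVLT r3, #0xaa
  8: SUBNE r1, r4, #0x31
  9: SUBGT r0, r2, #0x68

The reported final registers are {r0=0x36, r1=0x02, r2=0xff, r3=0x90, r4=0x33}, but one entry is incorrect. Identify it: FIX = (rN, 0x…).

FIX = (r3, 0xaa)

0: ✓ CMP  NZCV=0010
1: · MOVVS
2: ✓ SUBNE  r1←0xc0
3: ✓ CMP  NZCV=0011
4: ✓ SUBPL  r3←0xd1
5: · ADDGT
6: ✓ CMP  NZCV=1010
7: ✓ MOVLT  r3←0xaa
8: ✓ SUBNE  r1←0x02
9: · SUBGT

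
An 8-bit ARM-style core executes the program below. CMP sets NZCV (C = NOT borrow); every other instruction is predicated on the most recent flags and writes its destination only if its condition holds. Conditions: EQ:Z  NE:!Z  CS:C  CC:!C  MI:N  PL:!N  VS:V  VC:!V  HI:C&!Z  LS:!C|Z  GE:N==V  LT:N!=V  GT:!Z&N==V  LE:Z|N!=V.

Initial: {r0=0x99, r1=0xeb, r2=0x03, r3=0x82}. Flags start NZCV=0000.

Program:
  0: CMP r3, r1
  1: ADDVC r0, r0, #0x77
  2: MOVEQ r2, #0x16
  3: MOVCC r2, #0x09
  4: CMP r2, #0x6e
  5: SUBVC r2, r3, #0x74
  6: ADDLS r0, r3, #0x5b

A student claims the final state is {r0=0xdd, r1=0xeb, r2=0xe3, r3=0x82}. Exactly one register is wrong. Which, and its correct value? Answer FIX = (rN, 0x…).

[0] flags=1000 → (cmp)
[1] flags=1000 VC?T → r0=0x10
[2] flags=1000 EQ?F → skip
[3] flags=1000 CC?T → r2=0x09
[4] flags=1000 → (cmp)
[5] flags=1000 VC?T → r2=0x0e
[6] flags=1000 LS?T → r0=0xdd

FIX = (r2, 0x0e)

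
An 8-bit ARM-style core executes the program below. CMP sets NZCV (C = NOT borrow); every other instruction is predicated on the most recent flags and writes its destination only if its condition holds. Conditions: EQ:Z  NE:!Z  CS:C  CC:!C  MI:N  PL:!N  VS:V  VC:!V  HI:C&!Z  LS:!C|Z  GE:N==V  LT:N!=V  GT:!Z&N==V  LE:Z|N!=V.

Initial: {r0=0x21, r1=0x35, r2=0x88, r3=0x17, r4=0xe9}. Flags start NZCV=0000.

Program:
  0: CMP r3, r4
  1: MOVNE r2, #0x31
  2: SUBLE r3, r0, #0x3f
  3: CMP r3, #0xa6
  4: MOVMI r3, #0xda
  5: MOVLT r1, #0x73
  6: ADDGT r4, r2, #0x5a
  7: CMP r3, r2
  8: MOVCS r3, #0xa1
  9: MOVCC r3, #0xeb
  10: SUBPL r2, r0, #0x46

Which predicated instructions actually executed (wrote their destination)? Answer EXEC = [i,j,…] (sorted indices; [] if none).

0: ✓ CMP  NZCV=0000
1: ✓ MOVNE  r2←0x31
2: · SUBLE
3: ✓ CMP  NZCV=0000
4: · MOVMI
5: · MOVLT
6: ✓ ADDGT  r4←0x8b
7: ✓ CMP  NZCV=1000
8: · MOVCS
9: ✓ MOVCC  r3←0xeb
10: · SUBPL

EXEC = [1,6,9]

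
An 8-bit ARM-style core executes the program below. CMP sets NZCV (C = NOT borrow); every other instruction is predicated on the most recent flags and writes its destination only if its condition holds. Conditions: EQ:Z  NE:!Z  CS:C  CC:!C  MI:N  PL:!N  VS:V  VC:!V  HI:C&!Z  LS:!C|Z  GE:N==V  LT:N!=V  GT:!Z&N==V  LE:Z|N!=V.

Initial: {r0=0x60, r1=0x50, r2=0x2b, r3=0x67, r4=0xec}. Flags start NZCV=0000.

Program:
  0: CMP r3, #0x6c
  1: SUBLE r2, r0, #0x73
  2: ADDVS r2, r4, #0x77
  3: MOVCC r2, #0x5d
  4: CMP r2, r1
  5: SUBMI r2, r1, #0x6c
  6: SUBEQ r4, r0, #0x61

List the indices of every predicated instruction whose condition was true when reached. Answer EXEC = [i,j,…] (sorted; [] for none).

[0] flags=1000 → (cmp)
[1] flags=1000 LE?T → r2=0xed
[2] flags=1000 VS?F → skip
[3] flags=1000 CC?T → r2=0x5d
[4] flags=0010 → (cmp)
[5] flags=0010 MI?F → skip
[6] flags=0010 EQ?F → skip

EXEC = [1,3]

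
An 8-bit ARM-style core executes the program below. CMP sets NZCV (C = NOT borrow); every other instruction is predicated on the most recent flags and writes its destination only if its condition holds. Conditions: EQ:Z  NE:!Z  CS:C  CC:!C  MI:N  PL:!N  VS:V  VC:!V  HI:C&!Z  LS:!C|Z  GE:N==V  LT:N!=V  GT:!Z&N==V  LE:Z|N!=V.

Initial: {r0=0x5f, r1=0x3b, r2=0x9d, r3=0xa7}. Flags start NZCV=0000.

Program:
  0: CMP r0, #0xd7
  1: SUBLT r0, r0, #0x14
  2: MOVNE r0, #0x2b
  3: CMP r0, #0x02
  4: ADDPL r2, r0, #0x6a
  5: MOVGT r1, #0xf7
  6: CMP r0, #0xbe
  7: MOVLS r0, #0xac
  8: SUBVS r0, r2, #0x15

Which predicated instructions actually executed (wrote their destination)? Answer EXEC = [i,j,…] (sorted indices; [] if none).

EXEC = [2,4,5,7]

0: ✓ CMP  NZCV=1001
1: · SUBLT
2: ✓ MOVNE  r0←0x2b
3: ✓ CMP  NZCV=0010
4: ✓ ADDPL  r2←0x95
5: ✓ MOVGT  r1←0xf7
6: ✓ CMP  NZCV=0000
7: ✓ MOVLS  r0←0xac
8: · SUBVS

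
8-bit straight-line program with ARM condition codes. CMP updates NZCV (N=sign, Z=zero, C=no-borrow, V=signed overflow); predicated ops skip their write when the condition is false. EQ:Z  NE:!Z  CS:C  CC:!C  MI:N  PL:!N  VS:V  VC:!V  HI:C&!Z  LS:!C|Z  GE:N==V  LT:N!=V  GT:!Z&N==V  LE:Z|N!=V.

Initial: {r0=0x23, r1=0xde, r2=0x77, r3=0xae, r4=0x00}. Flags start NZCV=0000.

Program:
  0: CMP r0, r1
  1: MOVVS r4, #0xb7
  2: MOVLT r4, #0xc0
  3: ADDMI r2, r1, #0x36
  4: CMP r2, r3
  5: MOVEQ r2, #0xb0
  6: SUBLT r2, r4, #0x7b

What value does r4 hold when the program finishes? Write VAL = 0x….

0: ✓ CMP  NZCV=0000
1: · MOVVS
2: · MOVLT
3: · ADDMI
4: ✓ CMP  NZCV=1001
5: · MOVEQ
6: · SUBLT

VAL = 0x00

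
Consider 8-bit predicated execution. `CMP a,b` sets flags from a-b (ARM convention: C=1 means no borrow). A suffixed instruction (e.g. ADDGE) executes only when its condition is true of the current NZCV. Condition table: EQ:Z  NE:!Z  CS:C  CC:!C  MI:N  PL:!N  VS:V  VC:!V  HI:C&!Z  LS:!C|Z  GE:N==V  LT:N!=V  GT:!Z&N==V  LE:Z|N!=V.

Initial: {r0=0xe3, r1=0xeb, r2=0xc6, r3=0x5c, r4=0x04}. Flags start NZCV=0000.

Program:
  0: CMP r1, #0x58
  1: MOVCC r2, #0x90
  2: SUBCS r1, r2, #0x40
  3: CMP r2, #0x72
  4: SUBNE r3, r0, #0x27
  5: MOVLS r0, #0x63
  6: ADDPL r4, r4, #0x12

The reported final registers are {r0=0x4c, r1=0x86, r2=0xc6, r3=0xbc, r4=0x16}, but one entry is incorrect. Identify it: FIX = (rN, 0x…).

0: ✓ CMP  NZCV=1010
1: · MOVCC
2: ✓ SUBCS  r1←0x86
3: ✓ CMP  NZCV=0011
4: ✓ SUBNE  r3←0xbc
5: · MOVLS
6: ✓ ADDPL  r4←0x16

FIX = (r0, 0xe3)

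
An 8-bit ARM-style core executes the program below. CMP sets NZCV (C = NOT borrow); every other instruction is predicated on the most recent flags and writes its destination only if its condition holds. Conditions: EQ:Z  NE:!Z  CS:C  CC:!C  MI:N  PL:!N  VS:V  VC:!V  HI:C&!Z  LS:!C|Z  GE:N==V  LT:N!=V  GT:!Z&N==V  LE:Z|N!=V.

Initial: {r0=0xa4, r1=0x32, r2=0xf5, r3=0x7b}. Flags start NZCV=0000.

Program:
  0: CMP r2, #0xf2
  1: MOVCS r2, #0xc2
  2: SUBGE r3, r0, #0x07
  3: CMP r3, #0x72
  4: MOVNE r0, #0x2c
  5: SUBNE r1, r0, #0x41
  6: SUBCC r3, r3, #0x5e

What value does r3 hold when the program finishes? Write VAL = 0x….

[0] flags=0010 → (cmp)
[1] flags=0010 CS?T → r2=0xc2
[2] flags=0010 GE?T → r3=0x9d
[3] flags=0011 → (cmp)
[4] flags=0011 NE?T → r0=0x2c
[5] flags=0011 NE?T → r1=0xeb
[6] flags=0011 CC?F → skip

VAL = 0x9d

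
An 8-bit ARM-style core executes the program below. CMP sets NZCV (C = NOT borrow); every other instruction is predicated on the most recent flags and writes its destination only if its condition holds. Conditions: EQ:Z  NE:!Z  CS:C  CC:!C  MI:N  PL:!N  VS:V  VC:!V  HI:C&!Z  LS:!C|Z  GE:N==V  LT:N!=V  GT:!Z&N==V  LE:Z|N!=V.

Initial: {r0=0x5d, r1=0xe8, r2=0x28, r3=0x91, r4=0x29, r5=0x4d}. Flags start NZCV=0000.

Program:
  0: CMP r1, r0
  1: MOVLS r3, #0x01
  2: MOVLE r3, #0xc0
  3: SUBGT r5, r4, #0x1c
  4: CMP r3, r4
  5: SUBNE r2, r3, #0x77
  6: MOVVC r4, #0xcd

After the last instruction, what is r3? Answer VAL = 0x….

[0] flags=1010 → (cmp)
[1] flags=1010 LS?F → skip
[2] flags=1010 LE?T → r3=0xc0
[3] flags=1010 GT?F → skip
[4] flags=1010 → (cmp)
[5] flags=1010 NE?T → r2=0x49
[6] flags=1010 VC?T → r4=0xcd

VAL = 0xc0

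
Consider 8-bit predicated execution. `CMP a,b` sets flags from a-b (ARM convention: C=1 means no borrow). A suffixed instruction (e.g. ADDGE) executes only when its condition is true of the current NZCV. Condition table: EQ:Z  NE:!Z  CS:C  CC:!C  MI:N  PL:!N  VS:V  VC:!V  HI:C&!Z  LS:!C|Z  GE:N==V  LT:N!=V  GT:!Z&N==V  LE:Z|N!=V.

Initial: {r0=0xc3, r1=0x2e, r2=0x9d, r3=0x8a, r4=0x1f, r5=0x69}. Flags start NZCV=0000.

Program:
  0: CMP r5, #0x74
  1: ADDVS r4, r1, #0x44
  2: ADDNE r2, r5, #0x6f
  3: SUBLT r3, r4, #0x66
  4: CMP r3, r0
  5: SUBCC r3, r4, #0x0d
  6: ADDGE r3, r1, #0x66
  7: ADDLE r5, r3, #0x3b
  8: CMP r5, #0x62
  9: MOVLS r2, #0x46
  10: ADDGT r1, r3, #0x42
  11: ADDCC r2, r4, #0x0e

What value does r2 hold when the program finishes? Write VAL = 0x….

VAL = 0x2d

0: ✓ CMP  NZCV=1000
1: · ADDVS
2: ✓ ADDNE  r2←0xd8
3: ✓ SUBLT  r3←0xb9
4: ✓ CMP  NZCV=1000
5: ✓ SUBCC  r3←0x12
6: · ADDGE
7: ✓ ADDLE  r5←0x4d
8: ✓ CMP  NZCV=1000
9: ✓ MOVLS  r2←0x46
10: · ADDGT
11: ✓ ADDCC  r2←0x2d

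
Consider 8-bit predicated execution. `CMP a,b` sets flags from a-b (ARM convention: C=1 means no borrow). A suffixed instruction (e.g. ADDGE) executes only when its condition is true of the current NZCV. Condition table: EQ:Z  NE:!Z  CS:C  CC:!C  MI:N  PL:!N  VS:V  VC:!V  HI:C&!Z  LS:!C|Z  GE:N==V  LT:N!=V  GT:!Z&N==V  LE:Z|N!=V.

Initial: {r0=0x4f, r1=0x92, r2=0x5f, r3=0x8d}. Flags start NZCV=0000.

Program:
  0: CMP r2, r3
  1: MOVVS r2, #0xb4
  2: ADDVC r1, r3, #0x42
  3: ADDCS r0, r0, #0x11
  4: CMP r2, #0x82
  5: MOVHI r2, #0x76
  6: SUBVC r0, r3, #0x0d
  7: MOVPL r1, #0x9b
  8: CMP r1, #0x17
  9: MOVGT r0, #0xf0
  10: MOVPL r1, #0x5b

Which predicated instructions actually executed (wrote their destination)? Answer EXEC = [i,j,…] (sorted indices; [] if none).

[0] flags=1001 → (cmp)
[1] flags=1001 VS?T → r2=0xb4
[2] flags=1001 VC?F → skip
[3] flags=1001 CS?F → skip
[4] flags=0010 → (cmp)
[5] flags=0010 HI?T → r2=0x76
[6] flags=0010 VC?T → r0=0x80
[7] flags=0010 PL?T → r1=0x9b
[8] flags=1010 → (cmp)
[9] flags=1010 GT?F → skip
[10] flags=1010 PL?F → skip

EXEC = [1,5,6,7]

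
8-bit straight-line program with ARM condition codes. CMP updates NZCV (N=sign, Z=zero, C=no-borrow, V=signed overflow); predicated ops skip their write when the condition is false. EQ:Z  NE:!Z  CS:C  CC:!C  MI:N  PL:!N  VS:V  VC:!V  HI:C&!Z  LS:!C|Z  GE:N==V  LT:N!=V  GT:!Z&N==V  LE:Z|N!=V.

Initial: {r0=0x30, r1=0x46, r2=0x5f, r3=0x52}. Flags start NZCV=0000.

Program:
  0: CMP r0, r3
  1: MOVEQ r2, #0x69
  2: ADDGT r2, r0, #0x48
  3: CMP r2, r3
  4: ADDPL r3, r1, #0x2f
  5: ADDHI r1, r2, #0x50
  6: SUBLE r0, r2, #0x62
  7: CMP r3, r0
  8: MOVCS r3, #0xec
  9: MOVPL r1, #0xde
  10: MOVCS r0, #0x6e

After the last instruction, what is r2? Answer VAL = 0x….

0: ✓ CMP  NZCV=1000
1: · MOVEQ
2: · ADDGT
3: ✓ CMP  NZCV=0010
4: ✓ ADDPL  r3←0x75
5: ✓ ADDHI  r1←0xaf
6: · SUBLE
7: ✓ CMP  NZCV=0010
8: ✓ MOVCS  r3←0xec
9: ✓ MOVPL  r1←0xde
10: ✓ MOVCS  r0←0x6e

VAL = 0x5f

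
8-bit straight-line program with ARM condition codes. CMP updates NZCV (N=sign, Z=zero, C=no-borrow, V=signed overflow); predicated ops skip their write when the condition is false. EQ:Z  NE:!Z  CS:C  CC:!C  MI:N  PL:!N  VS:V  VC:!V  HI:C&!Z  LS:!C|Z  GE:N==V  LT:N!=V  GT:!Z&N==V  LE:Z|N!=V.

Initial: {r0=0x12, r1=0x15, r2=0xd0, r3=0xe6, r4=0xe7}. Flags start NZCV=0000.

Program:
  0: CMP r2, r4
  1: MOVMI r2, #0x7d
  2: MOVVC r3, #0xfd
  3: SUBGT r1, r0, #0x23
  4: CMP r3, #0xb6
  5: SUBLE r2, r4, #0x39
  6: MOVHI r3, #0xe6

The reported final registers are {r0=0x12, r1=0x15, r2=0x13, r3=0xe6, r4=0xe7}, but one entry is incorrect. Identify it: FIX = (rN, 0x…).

0: ✓ CMP  NZCV=1000
1: ✓ MOVMI  r2←0x7d
2: ✓ MOVVC  r3←0xfd
3: · SUBGT
4: ✓ CMP  NZCV=0010
5: · SUBLE
6: ✓ MOVHI  r3←0xe6

FIX = (r2, 0x7d)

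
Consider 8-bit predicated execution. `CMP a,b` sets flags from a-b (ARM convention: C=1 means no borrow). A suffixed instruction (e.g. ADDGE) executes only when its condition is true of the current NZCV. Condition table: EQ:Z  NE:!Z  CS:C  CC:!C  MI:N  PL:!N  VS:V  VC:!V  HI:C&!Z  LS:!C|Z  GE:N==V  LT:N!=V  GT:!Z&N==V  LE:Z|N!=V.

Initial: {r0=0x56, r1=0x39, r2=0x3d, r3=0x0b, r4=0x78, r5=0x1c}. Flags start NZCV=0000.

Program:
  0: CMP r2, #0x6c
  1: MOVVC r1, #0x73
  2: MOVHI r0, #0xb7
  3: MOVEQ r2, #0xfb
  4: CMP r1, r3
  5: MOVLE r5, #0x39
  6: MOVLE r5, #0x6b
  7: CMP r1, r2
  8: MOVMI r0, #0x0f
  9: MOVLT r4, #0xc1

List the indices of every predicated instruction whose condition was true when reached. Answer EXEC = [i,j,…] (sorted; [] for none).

EXEC = [1]

[0] flags=1000 → (cmp)
[1] flags=1000 VC?T → r1=0x73
[2] flags=1000 HI?F → skip
[3] flags=1000 EQ?F → skip
[4] flags=0010 → (cmp)
[5] flags=0010 LE?F → skip
[6] flags=0010 LE?F → skip
[7] flags=0010 → (cmp)
[8] flags=0010 MI?F → skip
[9] flags=0010 LT?F → skip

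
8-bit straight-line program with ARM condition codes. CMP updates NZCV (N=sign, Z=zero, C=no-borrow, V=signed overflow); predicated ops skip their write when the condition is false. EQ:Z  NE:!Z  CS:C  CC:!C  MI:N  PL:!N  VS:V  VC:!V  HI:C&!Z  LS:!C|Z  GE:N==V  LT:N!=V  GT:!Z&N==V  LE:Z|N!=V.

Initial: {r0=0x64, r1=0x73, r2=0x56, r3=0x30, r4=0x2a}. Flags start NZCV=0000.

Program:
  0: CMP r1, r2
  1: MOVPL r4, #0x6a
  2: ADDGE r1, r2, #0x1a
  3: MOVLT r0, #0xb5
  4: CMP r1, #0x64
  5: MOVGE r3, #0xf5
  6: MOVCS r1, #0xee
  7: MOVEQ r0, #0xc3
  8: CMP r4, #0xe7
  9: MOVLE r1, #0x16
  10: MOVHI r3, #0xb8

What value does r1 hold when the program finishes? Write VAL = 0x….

VAL = 0xee

0: ✓ CMP  NZCV=0010
1: ✓ MOVPL  r4←0x6a
2: ✓ ADDGE  r1←0x70
3: · MOVLT
4: ✓ CMP  NZCV=0010
5: ✓ MOVGE  r3←0xf5
6: ✓ MOVCS  r1←0xee
7: · MOVEQ
8: ✓ CMP  NZCV=1001
9: · MOVLE
10: · MOVHI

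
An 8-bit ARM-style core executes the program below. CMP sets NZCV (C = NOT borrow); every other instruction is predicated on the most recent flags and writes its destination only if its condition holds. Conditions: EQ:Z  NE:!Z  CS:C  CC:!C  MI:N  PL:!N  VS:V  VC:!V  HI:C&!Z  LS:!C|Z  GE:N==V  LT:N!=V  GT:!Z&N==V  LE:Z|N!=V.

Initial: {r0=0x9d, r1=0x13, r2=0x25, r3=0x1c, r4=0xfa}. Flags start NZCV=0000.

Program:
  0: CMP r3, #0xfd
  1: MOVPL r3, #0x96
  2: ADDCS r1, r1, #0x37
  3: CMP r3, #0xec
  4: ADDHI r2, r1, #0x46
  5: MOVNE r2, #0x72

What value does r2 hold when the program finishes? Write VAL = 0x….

VAL = 0x72

[0] flags=0000 → (cmp)
[1] flags=0000 PL?T → r3=0x96
[2] flags=0000 CS?F → skip
[3] flags=1000 → (cmp)
[4] flags=1000 HI?F → skip
[5] flags=1000 NE?T → r2=0x72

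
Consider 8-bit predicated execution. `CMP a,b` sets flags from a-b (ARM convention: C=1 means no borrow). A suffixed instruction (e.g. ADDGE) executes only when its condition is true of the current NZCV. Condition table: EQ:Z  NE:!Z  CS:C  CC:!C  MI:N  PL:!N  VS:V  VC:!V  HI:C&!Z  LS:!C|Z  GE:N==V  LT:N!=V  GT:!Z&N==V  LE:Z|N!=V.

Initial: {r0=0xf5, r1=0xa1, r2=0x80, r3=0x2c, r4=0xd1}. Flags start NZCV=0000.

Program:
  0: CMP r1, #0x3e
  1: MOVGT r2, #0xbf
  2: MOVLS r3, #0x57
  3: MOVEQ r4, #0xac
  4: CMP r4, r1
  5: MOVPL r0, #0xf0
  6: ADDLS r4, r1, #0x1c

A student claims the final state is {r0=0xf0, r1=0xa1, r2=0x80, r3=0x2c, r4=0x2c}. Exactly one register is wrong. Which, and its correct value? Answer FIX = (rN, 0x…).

0: ✓ CMP  NZCV=0011
1: · MOVGT
2: · MOVLS
3: · MOVEQ
4: ✓ CMP  NZCV=0010
5: ✓ MOVPL  r0←0xf0
6: · ADDLS

FIX = (r4, 0xd1)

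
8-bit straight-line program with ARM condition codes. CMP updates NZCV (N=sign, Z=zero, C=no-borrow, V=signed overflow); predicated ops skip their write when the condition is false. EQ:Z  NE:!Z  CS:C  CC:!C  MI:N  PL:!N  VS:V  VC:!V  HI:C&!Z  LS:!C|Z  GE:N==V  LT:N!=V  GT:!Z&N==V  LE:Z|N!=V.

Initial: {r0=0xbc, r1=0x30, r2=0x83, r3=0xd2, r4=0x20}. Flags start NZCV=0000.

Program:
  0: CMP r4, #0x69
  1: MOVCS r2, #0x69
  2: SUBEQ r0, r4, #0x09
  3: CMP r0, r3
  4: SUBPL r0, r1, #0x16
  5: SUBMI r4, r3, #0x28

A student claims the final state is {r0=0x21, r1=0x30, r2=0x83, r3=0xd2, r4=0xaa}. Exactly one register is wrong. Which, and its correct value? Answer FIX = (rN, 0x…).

FIX = (r0, 0xbc)

[0] flags=1000 → (cmp)
[1] flags=1000 CS?F → skip
[2] flags=1000 EQ?F → skip
[3] flags=1000 → (cmp)
[4] flags=1000 PL?F → skip
[5] flags=1000 MI?T → r4=0xaa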